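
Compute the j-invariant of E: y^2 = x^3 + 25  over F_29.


Delta = -16(4 a^3 + 27 b^2) mod 29 = 19
-1728 * (4 a)^3 = -1728 * (4*0)^3 mod 29 = 0
j = 0 * 19^(-1) mod 29 = 0

j = 0 (mod 29)


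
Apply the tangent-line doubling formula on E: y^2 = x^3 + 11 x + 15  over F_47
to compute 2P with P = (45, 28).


Doubling: s = (3 x1^2 + a) / (2 y1)
s = (3*45^2 + 11) / (2*28) mod 47 = 13
x3 = s^2 - 2 x1 mod 47 = 13^2 - 2*45 = 32
y3 = s (x1 - x3) - y1 mod 47 = 13 * (45 - 32) - 28 = 0

2P = (32, 0)


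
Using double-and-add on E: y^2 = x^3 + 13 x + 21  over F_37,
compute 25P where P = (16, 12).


k = 25 = 11001_2 (binary, LSB first: 10011)
Double-and-add from P = (16, 12):
  bit 0 = 1: acc = O + (16, 12) = (16, 12)
  bit 1 = 0: acc unchanged = (16, 12)
  bit 2 = 0: acc unchanged = (16, 12)
  bit 3 = 1: acc = (16, 12) + (10, 2) = (22, 15)
  bit 4 = 1: acc = (22, 15) + (5, 10) = (17, 30)

25P = (17, 30)


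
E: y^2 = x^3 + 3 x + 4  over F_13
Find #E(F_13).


For each x in F_13, count y with y^2 = x^3 + 3 x + 4 mod 13:
  x = 0: RHS = 4, y in [2, 11]  -> 2 point(s)
  x = 3: RHS = 1, y in [1, 12]  -> 2 point(s)
  x = 5: RHS = 1, y in [1, 12]  -> 2 point(s)
  x = 6: RHS = 4, y in [2, 11]  -> 2 point(s)
  x = 7: RHS = 4, y in [2, 11]  -> 2 point(s)
  x = 11: RHS = 3, y in [4, 9]  -> 2 point(s)
  x = 12: RHS = 0, y in [0]  -> 1 point(s)
Affine points: 13. Add the point at infinity: total = 14.

#E(F_13) = 14


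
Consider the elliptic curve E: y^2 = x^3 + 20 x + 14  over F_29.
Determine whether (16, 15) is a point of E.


Check whether y^2 = x^3 + 20 x + 14 (mod 29) for (x, y) = (16, 15).
LHS: y^2 = 15^2 mod 29 = 22
RHS: x^3 + 20 x + 14 = 16^3 + 20*16 + 14 mod 29 = 22
LHS = RHS

Yes, on the curve


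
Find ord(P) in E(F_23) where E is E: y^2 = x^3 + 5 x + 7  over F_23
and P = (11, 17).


Compute successive multiples of P until we hit O:
  1P = (11, 17)
  2P = (1, 6)
  3P = (6, 0)
  4P = (1, 17)
  5P = (11, 6)
  6P = O

ord(P) = 6


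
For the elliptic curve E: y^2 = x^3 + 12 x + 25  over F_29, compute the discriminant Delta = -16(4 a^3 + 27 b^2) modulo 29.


4 a^3 + 27 b^2 = 4*12^3 + 27*25^2 = 6912 + 16875 = 23787
Delta = -16 * (23787) = -380592
Delta mod 29 = 4

Delta = 4 (mod 29)


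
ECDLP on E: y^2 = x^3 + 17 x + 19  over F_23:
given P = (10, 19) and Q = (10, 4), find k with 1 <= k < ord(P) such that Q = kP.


Enumerate multiples of P until we hit Q = (10, 4):
  1P = (10, 19)
  2P = (21, 0)
  3P = (10, 4)
Match found at i = 3.

k = 3


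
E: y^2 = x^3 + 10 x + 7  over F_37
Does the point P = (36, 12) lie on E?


Check whether y^2 = x^3 + 10 x + 7 (mod 37) for (x, y) = (36, 12).
LHS: y^2 = 12^2 mod 37 = 33
RHS: x^3 + 10 x + 7 = 36^3 + 10*36 + 7 mod 37 = 33
LHS = RHS

Yes, on the curve


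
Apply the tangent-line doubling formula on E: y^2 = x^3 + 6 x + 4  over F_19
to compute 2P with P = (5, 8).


Doubling: s = (3 x1^2 + a) / (2 y1)
s = (3*5^2 + 6) / (2*8) mod 19 = 11
x3 = s^2 - 2 x1 mod 19 = 11^2 - 2*5 = 16
y3 = s (x1 - x3) - y1 mod 19 = 11 * (5 - 16) - 8 = 4

2P = (16, 4)


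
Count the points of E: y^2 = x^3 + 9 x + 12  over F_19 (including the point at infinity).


For each x in F_19, count y with y^2 = x^3 + 9 x + 12 mod 19:
  x = 2: RHS = 0, y in [0]  -> 1 point(s)
  x = 3: RHS = 9, y in [3, 16]  -> 2 point(s)
  x = 4: RHS = 17, y in [6, 13]  -> 2 point(s)
  x = 5: RHS = 11, y in [7, 12]  -> 2 point(s)
  x = 6: RHS = 16, y in [4, 15]  -> 2 point(s)
  x = 7: RHS = 0, y in [0]  -> 1 point(s)
  x = 8: RHS = 7, y in [8, 11]  -> 2 point(s)
  x = 9: RHS = 5, y in [9, 10]  -> 2 point(s)
  x = 10: RHS = 0, y in [0]  -> 1 point(s)
  x = 11: RHS = 17, y in [6, 13]  -> 2 point(s)
  x = 12: RHS = 5, y in [9, 10]  -> 2 point(s)
  x = 15: RHS = 7, y in [8, 11]  -> 2 point(s)
  x = 17: RHS = 5, y in [9, 10]  -> 2 point(s)
Affine points: 23. Add the point at infinity: total = 24.

#E(F_19) = 24


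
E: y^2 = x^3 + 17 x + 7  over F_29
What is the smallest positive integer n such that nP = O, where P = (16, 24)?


Compute successive multiples of P until we hit O:
  1P = (16, 24)
  2P = (4, 20)
  3P = (22, 3)
  4P = (25, 22)
  5P = (26, 4)
  6P = (20, 13)
  7P = (6, 21)
  8P = (1, 24)
  ... (continuing to 28P)
  28P = O

ord(P) = 28


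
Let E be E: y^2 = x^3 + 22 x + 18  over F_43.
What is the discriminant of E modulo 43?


4 a^3 + 27 b^2 = 4*22^3 + 27*18^2 = 42592 + 8748 = 51340
Delta = -16 * (51340) = -821440
Delta mod 43 = 32

Delta = 32 (mod 43)


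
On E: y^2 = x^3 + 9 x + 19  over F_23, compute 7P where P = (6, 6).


k = 7 = 111_2 (binary, LSB first: 111)
Double-and-add from P = (6, 6):
  bit 0 = 1: acc = O + (6, 6) = (6, 6)
  bit 1 = 1: acc = (6, 6) + (4, 2) = (17, 18)
  bit 2 = 1: acc = (17, 18) + (1, 12) = (17, 5)

7P = (17, 5)


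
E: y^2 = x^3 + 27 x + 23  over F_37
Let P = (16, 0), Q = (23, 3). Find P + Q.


P != Q, so use the chord formula.
s = (y2 - y1) / (x2 - x1) = (3) / (7) mod 37 = 11
x3 = s^2 - x1 - x2 mod 37 = 11^2 - 16 - 23 = 8
y3 = s (x1 - x3) - y1 mod 37 = 11 * (16 - 8) - 0 = 14

P + Q = (8, 14)


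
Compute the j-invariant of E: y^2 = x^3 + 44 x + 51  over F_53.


Delta = -16(4 a^3 + 27 b^2) mod 53 = 37
-1728 * (4 a)^3 = -1728 * (4*44)^3 mod 53 = 35
j = 35 * 37^(-1) mod 53 = 21

j = 21 (mod 53)


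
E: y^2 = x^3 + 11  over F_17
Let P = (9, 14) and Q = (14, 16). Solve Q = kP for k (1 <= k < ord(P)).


Enumerate multiples of P until we hit Q = (14, 16):
  1P = (9, 14)
  2P = (3, 15)
  3P = (14, 1)
  4P = (13, 10)
  5P = (13, 7)
  6P = (14, 16)
Match found at i = 6.

k = 6


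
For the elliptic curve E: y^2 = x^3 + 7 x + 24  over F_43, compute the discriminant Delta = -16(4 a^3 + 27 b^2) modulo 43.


4 a^3 + 27 b^2 = 4*7^3 + 27*24^2 = 1372 + 15552 = 16924
Delta = -16 * (16924) = -270784
Delta mod 43 = 30

Delta = 30 (mod 43)


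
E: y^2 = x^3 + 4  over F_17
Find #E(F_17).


For each x in F_17, count y with y^2 = x^3 + 0 x + 4 mod 17:
  x = 0: RHS = 4, y in [2, 15]  -> 2 point(s)
  x = 4: RHS = 0, y in [0]  -> 1 point(s)
  x = 6: RHS = 16, y in [4, 13]  -> 2 point(s)
  x = 9: RHS = 2, y in [6, 11]  -> 2 point(s)
  x = 10: RHS = 1, y in [1, 16]  -> 2 point(s)
  x = 11: RHS = 9, y in [3, 14]  -> 2 point(s)
  x = 12: RHS = 15, y in [7, 10]  -> 2 point(s)
  x = 13: RHS = 8, y in [5, 12]  -> 2 point(s)
  x = 15: RHS = 13, y in [8, 9]  -> 2 point(s)
Affine points: 17. Add the point at infinity: total = 18.

#E(F_17) = 18


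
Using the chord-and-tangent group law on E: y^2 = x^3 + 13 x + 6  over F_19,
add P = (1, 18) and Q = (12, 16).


P != Q, so use the chord formula.
s = (y2 - y1) / (x2 - x1) = (17) / (11) mod 19 = 5
x3 = s^2 - x1 - x2 mod 19 = 5^2 - 1 - 12 = 12
y3 = s (x1 - x3) - y1 mod 19 = 5 * (1 - 12) - 18 = 3

P + Q = (12, 3)


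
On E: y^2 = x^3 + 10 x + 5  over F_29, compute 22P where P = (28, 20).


k = 22 = 10110_2 (binary, LSB first: 01101)
Double-and-add from P = (28, 20):
  bit 0 = 0: acc unchanged = O
  bit 1 = 1: acc = O + (1, 4) = (1, 4)
  bit 2 = 1: acc = (1, 4) + (2, 27) = (4, 14)
  bit 3 = 0: acc unchanged = (4, 14)
  bit 4 = 1: acc = (4, 14) + (26, 8) = (24, 2)

22P = (24, 2)


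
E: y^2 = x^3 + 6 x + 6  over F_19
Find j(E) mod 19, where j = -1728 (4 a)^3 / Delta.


Delta = -16(4 a^3 + 27 b^2) mod 19 = 17
-1728 * (4 a)^3 = -1728 * (4*6)^3 mod 19 = 11
j = 11 * 17^(-1) mod 19 = 4

j = 4 (mod 19)


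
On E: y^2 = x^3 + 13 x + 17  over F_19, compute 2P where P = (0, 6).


Doubling: s = (3 x1^2 + a) / (2 y1)
s = (3*0^2 + 13) / (2*6) mod 19 = 9
x3 = s^2 - 2 x1 mod 19 = 9^2 - 2*0 = 5
y3 = s (x1 - x3) - y1 mod 19 = 9 * (0 - 5) - 6 = 6

2P = (5, 6)


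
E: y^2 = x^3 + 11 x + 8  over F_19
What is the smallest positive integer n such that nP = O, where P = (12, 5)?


Compute successive multiples of P until we hit O:
  1P = (12, 5)
  2P = (6, 10)
  3P = (17, 15)
  4P = (13, 12)
  5P = (5, 6)
  6P = (9, 0)
  7P = (5, 13)
  8P = (13, 7)
  ... (continuing to 12P)
  12P = O

ord(P) = 12


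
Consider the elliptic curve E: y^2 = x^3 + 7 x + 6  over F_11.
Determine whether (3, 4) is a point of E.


Check whether y^2 = x^3 + 7 x + 6 (mod 11) for (x, y) = (3, 4).
LHS: y^2 = 4^2 mod 11 = 5
RHS: x^3 + 7 x + 6 = 3^3 + 7*3 + 6 mod 11 = 10
LHS != RHS

No, not on the curve


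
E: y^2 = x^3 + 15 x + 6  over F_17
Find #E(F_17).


For each x in F_17, count y with y^2 = x^3 + 15 x + 6 mod 17:
  x = 5: RHS = 2, y in [6, 11]  -> 2 point(s)
  x = 8: RHS = 9, y in [3, 14]  -> 2 point(s)
  x = 10: RHS = 0, y in [0]  -> 1 point(s)
  x = 13: RHS = 1, y in [1, 16]  -> 2 point(s)
  x = 14: RHS = 2, y in [6, 11]  -> 2 point(s)
  x = 15: RHS = 2, y in [6, 11]  -> 2 point(s)
Affine points: 11. Add the point at infinity: total = 12.

#E(F_17) = 12


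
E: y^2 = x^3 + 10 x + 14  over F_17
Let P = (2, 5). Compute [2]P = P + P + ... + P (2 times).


k = 2 = 10_2 (binary, LSB first: 01)
Double-and-add from P = (2, 5):
  bit 0 = 0: acc unchanged = O
  bit 1 = 1: acc = O + (9, 0) = (9, 0)

2P = (9, 0)


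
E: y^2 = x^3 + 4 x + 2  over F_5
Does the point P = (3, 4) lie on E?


Check whether y^2 = x^3 + 4 x + 2 (mod 5) for (x, y) = (3, 4).
LHS: y^2 = 4^2 mod 5 = 1
RHS: x^3 + 4 x + 2 = 3^3 + 4*3 + 2 mod 5 = 1
LHS = RHS

Yes, on the curve


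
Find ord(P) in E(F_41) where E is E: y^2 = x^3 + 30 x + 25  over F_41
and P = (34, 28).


Compute successive multiples of P until we hit O:
  1P = (34, 28)
  2P = (4, 39)
  3P = (4, 2)
  4P = (34, 13)
  5P = O

ord(P) = 5


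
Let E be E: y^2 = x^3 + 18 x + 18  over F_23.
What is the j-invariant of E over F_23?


Delta = -16(4 a^3 + 27 b^2) mod 23 = 6
-1728 * (4 a)^3 = -1728 * (4*18)^3 mod 23 = 11
j = 11 * 6^(-1) mod 23 = 21

j = 21 (mod 23)


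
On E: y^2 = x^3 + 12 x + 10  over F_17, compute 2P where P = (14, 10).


Doubling: s = (3 x1^2 + a) / (2 y1)
s = (3*14^2 + 12) / (2*10) mod 17 = 13
x3 = s^2 - 2 x1 mod 17 = 13^2 - 2*14 = 5
y3 = s (x1 - x3) - y1 mod 17 = 13 * (14 - 5) - 10 = 5

2P = (5, 5)


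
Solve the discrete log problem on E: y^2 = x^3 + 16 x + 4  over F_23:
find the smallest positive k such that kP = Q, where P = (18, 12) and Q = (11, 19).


Enumerate multiples of P until we hit Q = (11, 19):
  1P = (18, 12)
  2P = (11, 4)
  3P = (0, 2)
  4P = (9, 16)
  5P = (5, 18)
  6P = (16, 3)
  7P = (15, 13)
  8P = (8, 0)
  9P = (15, 10)
  10P = (16, 20)
  11P = (5, 5)
  12P = (9, 7)
  13P = (0, 21)
  14P = (11, 19)
Match found at i = 14.

k = 14


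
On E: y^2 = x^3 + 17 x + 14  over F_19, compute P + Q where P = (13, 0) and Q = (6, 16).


P != Q, so use the chord formula.
s = (y2 - y1) / (x2 - x1) = (16) / (12) mod 19 = 14
x3 = s^2 - x1 - x2 mod 19 = 14^2 - 13 - 6 = 6
y3 = s (x1 - x3) - y1 mod 19 = 14 * (13 - 6) - 0 = 3

P + Q = (6, 3)


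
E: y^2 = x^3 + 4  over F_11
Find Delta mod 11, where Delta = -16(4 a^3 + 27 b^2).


4 a^3 + 27 b^2 = 4*0^3 + 27*4^2 = 0 + 432 = 432
Delta = -16 * (432) = -6912
Delta mod 11 = 7

Delta = 7 (mod 11)


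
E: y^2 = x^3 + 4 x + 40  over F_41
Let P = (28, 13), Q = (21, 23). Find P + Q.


P != Q, so use the chord formula.
s = (y2 - y1) / (x2 - x1) = (10) / (34) mod 41 = 22
x3 = s^2 - x1 - x2 mod 41 = 22^2 - 28 - 21 = 25
y3 = s (x1 - x3) - y1 mod 41 = 22 * (28 - 25) - 13 = 12

P + Q = (25, 12)


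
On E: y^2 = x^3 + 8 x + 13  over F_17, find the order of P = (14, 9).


Compute successive multiples of P until we hit O:
  1P = (14, 9)
  2P = (7, 15)
  3P = (12, 16)
  4P = (16, 15)
  5P = (13, 11)
  6P = (11, 2)
  7P = (5, 12)
  8P = (0, 9)
  ... (continuing to 21P)
  21P = O

ord(P) = 21


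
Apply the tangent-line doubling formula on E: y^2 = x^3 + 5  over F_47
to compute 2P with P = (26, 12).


Doubling: s = (3 x1^2 + a) / (2 y1)
s = (3*26^2 + 0) / (2*12) mod 47 = 14
x3 = s^2 - 2 x1 mod 47 = 14^2 - 2*26 = 3
y3 = s (x1 - x3) - y1 mod 47 = 14 * (26 - 3) - 12 = 28

2P = (3, 28)


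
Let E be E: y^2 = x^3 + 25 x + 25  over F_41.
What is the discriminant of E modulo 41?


4 a^3 + 27 b^2 = 4*25^3 + 27*25^2 = 62500 + 16875 = 79375
Delta = -16 * (79375) = -1270000
Delta mod 41 = 16

Delta = 16 (mod 41)


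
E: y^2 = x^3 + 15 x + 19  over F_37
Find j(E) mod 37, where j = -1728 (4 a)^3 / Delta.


Delta = -16(4 a^3 + 27 b^2) mod 37 = 9
-1728 * (4 a)^3 = -1728 * (4*15)^3 mod 37 = 8
j = 8 * 9^(-1) mod 37 = 5

j = 5 (mod 37)


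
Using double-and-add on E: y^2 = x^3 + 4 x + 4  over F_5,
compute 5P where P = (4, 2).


k = 5 = 101_2 (binary, LSB first: 101)
Double-and-add from P = (4, 2):
  bit 0 = 1: acc = O + (4, 2) = (4, 2)
  bit 1 = 0: acc unchanged = (4, 2)
  bit 2 = 1: acc = (4, 2) + (2, 0) = (0, 2)

5P = (0, 2)


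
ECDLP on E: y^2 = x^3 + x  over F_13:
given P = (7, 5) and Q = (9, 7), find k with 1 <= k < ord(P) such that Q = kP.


Enumerate multiples of P until we hit Q = (9, 7):
  1P = (7, 5)
  2P = (9, 7)
Match found at i = 2.

k = 2


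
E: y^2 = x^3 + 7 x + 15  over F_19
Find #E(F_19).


For each x in F_19, count y with y^2 = x^3 + 7 x + 15 mod 19:
  x = 1: RHS = 4, y in [2, 17]  -> 2 point(s)
  x = 3: RHS = 6, y in [5, 14]  -> 2 point(s)
  x = 5: RHS = 4, y in [2, 17]  -> 2 point(s)
  x = 6: RHS = 7, y in [8, 11]  -> 2 point(s)
  x = 9: RHS = 9, y in [3, 16]  -> 2 point(s)
  x = 11: RHS = 17, y in [6, 13]  -> 2 point(s)
  x = 13: RHS = 4, y in [2, 17]  -> 2 point(s)
  x = 14: RHS = 7, y in [8, 11]  -> 2 point(s)
  x = 16: RHS = 5, y in [9, 10]  -> 2 point(s)
  x = 18: RHS = 7, y in [8, 11]  -> 2 point(s)
Affine points: 20. Add the point at infinity: total = 21.

#E(F_19) = 21


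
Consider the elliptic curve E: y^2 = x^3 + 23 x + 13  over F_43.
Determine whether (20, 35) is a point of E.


Check whether y^2 = x^3 + 23 x + 13 (mod 43) for (x, y) = (20, 35).
LHS: y^2 = 35^2 mod 43 = 21
RHS: x^3 + 23 x + 13 = 20^3 + 23*20 + 13 mod 43 = 2
LHS != RHS

No, not on the curve


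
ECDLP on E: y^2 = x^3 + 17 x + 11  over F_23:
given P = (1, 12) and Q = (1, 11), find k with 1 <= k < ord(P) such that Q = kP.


Enumerate multiples of P until we hit Q = (1, 11):
  1P = (1, 12)
  2P = (7, 6)
  3P = (16, 3)
  4P = (22, 19)
  5P = (18, 13)
  6P = (20, 18)
  7P = (10, 13)
  8P = (14, 7)
  9P = (14, 16)
  10P = (10, 10)
  11P = (20, 5)
  12P = (18, 10)
  13P = (22, 4)
  14P = (16, 20)
  15P = (7, 17)
  16P = (1, 11)
Match found at i = 16.

k = 16


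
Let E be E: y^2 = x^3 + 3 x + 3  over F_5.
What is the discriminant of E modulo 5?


4 a^3 + 27 b^2 = 4*3^3 + 27*3^2 = 108 + 243 = 351
Delta = -16 * (351) = -5616
Delta mod 5 = 4

Delta = 4 (mod 5)


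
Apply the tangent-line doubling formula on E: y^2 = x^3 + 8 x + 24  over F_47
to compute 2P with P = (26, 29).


Doubling: s = (3 x1^2 + a) / (2 y1)
s = (3*26^2 + 8) / (2*29) mod 47 = 27
x3 = s^2 - 2 x1 mod 47 = 27^2 - 2*26 = 19
y3 = s (x1 - x3) - y1 mod 47 = 27 * (26 - 19) - 29 = 19

2P = (19, 19)


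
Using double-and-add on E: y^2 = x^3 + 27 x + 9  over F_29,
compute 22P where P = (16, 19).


k = 22 = 10110_2 (binary, LSB first: 01101)
Double-and-add from P = (16, 19):
  bit 0 = 0: acc unchanged = O
  bit 1 = 1: acc = O + (2, 19) = (2, 19)
  bit 2 = 1: acc = (2, 19) + (18, 18) = (3, 1)
  bit 3 = 0: acc unchanged = (3, 1)
  bit 4 = 1: acc = (3, 1) + (13, 11) = (14, 17)

22P = (14, 17)


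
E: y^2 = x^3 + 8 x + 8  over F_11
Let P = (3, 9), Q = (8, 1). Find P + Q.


P != Q, so use the chord formula.
s = (y2 - y1) / (x2 - x1) = (3) / (5) mod 11 = 5
x3 = s^2 - x1 - x2 mod 11 = 5^2 - 3 - 8 = 3
y3 = s (x1 - x3) - y1 mod 11 = 5 * (3 - 3) - 9 = 2

P + Q = (3, 2)


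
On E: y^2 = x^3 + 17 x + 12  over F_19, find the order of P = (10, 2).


Compute successive multiples of P until we hit O:
  1P = (10, 2)
  2P = (6, 11)
  3P = (14, 7)
  4P = (12, 5)
  5P = (4, 7)
  6P = (2, 4)
  7P = (13, 13)
  8P = (1, 12)
  ... (continuing to 19P)
  19P = O

ord(P) = 19


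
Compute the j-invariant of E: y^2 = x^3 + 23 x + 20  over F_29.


Delta = -16(4 a^3 + 27 b^2) mod 29 = 2
-1728 * (4 a)^3 = -1728 * (4*23)^3 mod 29 = 21
j = 21 * 2^(-1) mod 29 = 25

j = 25 (mod 29)


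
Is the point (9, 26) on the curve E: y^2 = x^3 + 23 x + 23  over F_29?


Check whether y^2 = x^3 + 23 x + 23 (mod 29) for (x, y) = (9, 26).
LHS: y^2 = 26^2 mod 29 = 9
RHS: x^3 + 23 x + 23 = 9^3 + 23*9 + 23 mod 29 = 2
LHS != RHS

No, not on the curve


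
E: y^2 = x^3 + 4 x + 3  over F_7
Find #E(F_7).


For each x in F_7, count y with y^2 = x^3 + 4 x + 3 mod 7:
  x = 1: RHS = 1, y in [1, 6]  -> 2 point(s)
  x = 3: RHS = 0, y in [0]  -> 1 point(s)
  x = 5: RHS = 1, y in [1, 6]  -> 2 point(s)
Affine points: 5. Add the point at infinity: total = 6.

#E(F_7) = 6


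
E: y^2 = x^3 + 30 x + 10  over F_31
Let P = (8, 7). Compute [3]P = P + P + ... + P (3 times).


k = 3 = 11_2 (binary, LSB first: 11)
Double-and-add from P = (8, 7):
  bit 0 = 1: acc = O + (8, 7) = (8, 7)
  bit 1 = 1: acc = (8, 7) + (2, 4) = (29, 29)

3P = (29, 29)


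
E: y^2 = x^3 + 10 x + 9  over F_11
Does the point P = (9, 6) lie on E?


Check whether y^2 = x^3 + 10 x + 9 (mod 11) for (x, y) = (9, 6).
LHS: y^2 = 6^2 mod 11 = 3
RHS: x^3 + 10 x + 9 = 9^3 + 10*9 + 9 mod 11 = 3
LHS = RHS

Yes, on the curve


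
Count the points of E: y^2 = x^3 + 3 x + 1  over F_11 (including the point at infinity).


For each x in F_11, count y with y^2 = x^3 + 3 x + 1 mod 11:
  x = 0: RHS = 1, y in [1, 10]  -> 2 point(s)
  x = 1: RHS = 5, y in [4, 7]  -> 2 point(s)
  x = 2: RHS = 4, y in [2, 9]  -> 2 point(s)
  x = 3: RHS = 4, y in [2, 9]  -> 2 point(s)
  x = 4: RHS = 0, y in [0]  -> 1 point(s)
  x = 5: RHS = 9, y in [3, 8]  -> 2 point(s)
  x = 6: RHS = 4, y in [2, 9]  -> 2 point(s)
  x = 8: RHS = 9, y in [3, 8]  -> 2 point(s)
  x = 9: RHS = 9, y in [3, 8]  -> 2 point(s)
Affine points: 17. Add the point at infinity: total = 18.

#E(F_11) = 18


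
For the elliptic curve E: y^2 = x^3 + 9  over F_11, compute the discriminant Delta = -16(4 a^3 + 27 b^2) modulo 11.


4 a^3 + 27 b^2 = 4*0^3 + 27*9^2 = 0 + 2187 = 2187
Delta = -16 * (2187) = -34992
Delta mod 11 = 10

Delta = 10 (mod 11)


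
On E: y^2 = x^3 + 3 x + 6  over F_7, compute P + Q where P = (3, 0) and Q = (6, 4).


P != Q, so use the chord formula.
s = (y2 - y1) / (x2 - x1) = (4) / (3) mod 7 = 6
x3 = s^2 - x1 - x2 mod 7 = 6^2 - 3 - 6 = 6
y3 = s (x1 - x3) - y1 mod 7 = 6 * (3 - 6) - 0 = 3

P + Q = (6, 3)


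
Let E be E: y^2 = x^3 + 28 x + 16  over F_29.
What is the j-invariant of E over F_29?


Delta = -16(4 a^3 + 27 b^2) mod 29 = 20
-1728 * (4 a)^3 = -1728 * (4*28)^3 mod 29 = 15
j = 15 * 20^(-1) mod 29 = 8

j = 8 (mod 29)


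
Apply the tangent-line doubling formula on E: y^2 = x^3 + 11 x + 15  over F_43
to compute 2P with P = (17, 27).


Doubling: s = (3 x1^2 + a) / (2 y1)
s = (3*17^2 + 11) / (2*27) mod 43 = 29
x3 = s^2 - 2 x1 mod 43 = 29^2 - 2*17 = 33
y3 = s (x1 - x3) - y1 mod 43 = 29 * (17 - 33) - 27 = 25

2P = (33, 25)


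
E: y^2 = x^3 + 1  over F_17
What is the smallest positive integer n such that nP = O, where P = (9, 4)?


Compute successive multiples of P until we hit O:
  1P = (9, 4)
  2P = (14, 12)
  3P = (2, 14)
  4P = (7, 15)
  5P = (10, 10)
  6P = (0, 16)
  7P = (6, 9)
  8P = (1, 11)
  ... (continuing to 18P)
  18P = O

ord(P) = 18


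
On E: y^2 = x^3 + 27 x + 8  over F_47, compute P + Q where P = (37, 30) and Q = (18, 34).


P != Q, so use the chord formula.
s = (y2 - y1) / (x2 - x1) = (4) / (28) mod 47 = 27
x3 = s^2 - x1 - x2 mod 47 = 27^2 - 37 - 18 = 16
y3 = s (x1 - x3) - y1 mod 47 = 27 * (37 - 16) - 30 = 20

P + Q = (16, 20)


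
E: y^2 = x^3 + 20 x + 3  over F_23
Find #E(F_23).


For each x in F_23, count y with y^2 = x^3 + 20 x + 3 mod 23:
  x = 0: RHS = 3, y in [7, 16]  -> 2 point(s)
  x = 1: RHS = 1, y in [1, 22]  -> 2 point(s)
  x = 4: RHS = 9, y in [3, 20]  -> 2 point(s)
  x = 7: RHS = 3, y in [7, 16]  -> 2 point(s)
  x = 8: RHS = 8, y in [10, 13]  -> 2 point(s)
  x = 11: RHS = 13, y in [6, 17]  -> 2 point(s)
  x = 12: RHS = 16, y in [4, 19]  -> 2 point(s)
  x = 16: RHS = 3, y in [7, 16]  -> 2 point(s)
  x = 17: RHS = 12, y in [9, 14]  -> 2 point(s)
  x = 18: RHS = 8, y in [10, 13]  -> 2 point(s)
  x = 20: RHS = 8, y in [10, 13]  -> 2 point(s)
  x = 21: RHS = 1, y in [1, 22]  -> 2 point(s)
Affine points: 24. Add the point at infinity: total = 25.

#E(F_23) = 25


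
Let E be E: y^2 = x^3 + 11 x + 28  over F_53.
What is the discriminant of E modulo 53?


4 a^3 + 27 b^2 = 4*11^3 + 27*28^2 = 5324 + 21168 = 26492
Delta = -16 * (26492) = -423872
Delta mod 53 = 22

Delta = 22 (mod 53)


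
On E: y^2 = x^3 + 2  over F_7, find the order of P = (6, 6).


Compute successive multiples of P until we hit O:
  1P = (6, 6)
  2P = (6, 1)
  3P = O

ord(P) = 3


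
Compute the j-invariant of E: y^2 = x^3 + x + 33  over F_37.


Delta = -16(4 a^3 + 27 b^2) mod 37 = 17
-1728 * (4 a)^3 = -1728 * (4*1)^3 mod 37 = 1
j = 1 * 17^(-1) mod 37 = 24

j = 24 (mod 37)


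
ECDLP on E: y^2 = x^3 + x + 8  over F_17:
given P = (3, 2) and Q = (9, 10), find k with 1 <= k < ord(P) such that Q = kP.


Enumerate multiples of P until we hit Q = (9, 10):
  1P = (3, 2)
  2P = (9, 7)
  3P = (9, 10)
Match found at i = 3.

k = 3


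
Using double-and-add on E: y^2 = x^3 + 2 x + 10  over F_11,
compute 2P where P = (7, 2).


k = 2 = 10_2 (binary, LSB first: 01)
Double-and-add from P = (7, 2):
  bit 0 = 0: acc unchanged = O
  bit 1 = 1: acc = O + (2, 0) = (2, 0)

2P = (2, 0)


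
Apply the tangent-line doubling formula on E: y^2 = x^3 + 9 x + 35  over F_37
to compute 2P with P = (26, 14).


Doubling: s = (3 x1^2 + a) / (2 y1)
s = (3*26^2 + 9) / (2*14) mod 37 = 8
x3 = s^2 - 2 x1 mod 37 = 8^2 - 2*26 = 12
y3 = s (x1 - x3) - y1 mod 37 = 8 * (26 - 12) - 14 = 24

2P = (12, 24)


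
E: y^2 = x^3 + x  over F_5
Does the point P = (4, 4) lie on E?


Check whether y^2 = x^3 + 1 x + 0 (mod 5) for (x, y) = (4, 4).
LHS: y^2 = 4^2 mod 5 = 1
RHS: x^3 + 1 x + 0 = 4^3 + 1*4 + 0 mod 5 = 3
LHS != RHS

No, not on the curve


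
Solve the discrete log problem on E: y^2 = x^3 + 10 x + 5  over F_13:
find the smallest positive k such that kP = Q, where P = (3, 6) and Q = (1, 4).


Enumerate multiples of P until we hit Q = (1, 4):
  1P = (3, 6)
  2P = (11, 4)
  3P = (8, 5)
  4P = (1, 4)
Match found at i = 4.

k = 4


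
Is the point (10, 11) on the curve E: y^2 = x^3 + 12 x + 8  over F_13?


Check whether y^2 = x^3 + 12 x + 8 (mod 13) for (x, y) = (10, 11).
LHS: y^2 = 11^2 mod 13 = 4
RHS: x^3 + 12 x + 8 = 10^3 + 12*10 + 8 mod 13 = 10
LHS != RHS

No, not on the curve


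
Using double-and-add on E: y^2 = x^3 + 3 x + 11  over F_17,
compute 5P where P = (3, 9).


k = 5 = 101_2 (binary, LSB first: 101)
Double-and-add from P = (3, 9):
  bit 0 = 1: acc = O + (3, 9) = (3, 9)
  bit 1 = 0: acc unchanged = (3, 9)
  bit 2 = 1: acc = (3, 9) + (5, 7) = (10, 15)

5P = (10, 15)


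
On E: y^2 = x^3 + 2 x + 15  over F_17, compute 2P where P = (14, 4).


Doubling: s = (3 x1^2 + a) / (2 y1)
s = (3*14^2 + 2) / (2*4) mod 17 = 10
x3 = s^2 - 2 x1 mod 17 = 10^2 - 2*14 = 4
y3 = s (x1 - x3) - y1 mod 17 = 10 * (14 - 4) - 4 = 11

2P = (4, 11)


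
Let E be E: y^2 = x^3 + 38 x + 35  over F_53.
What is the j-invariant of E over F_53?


Delta = -16(4 a^3 + 27 b^2) mod 53 = 30
-1728 * (4 a)^3 = -1728 * (4*38)^3 mod 53 = 5
j = 5 * 30^(-1) mod 53 = 9

j = 9 (mod 53)


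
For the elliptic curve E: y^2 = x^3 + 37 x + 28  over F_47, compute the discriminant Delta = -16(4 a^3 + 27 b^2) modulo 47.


4 a^3 + 27 b^2 = 4*37^3 + 27*28^2 = 202612 + 21168 = 223780
Delta = -16 * (223780) = -3580480
Delta mod 47 = 27

Delta = 27 (mod 47)


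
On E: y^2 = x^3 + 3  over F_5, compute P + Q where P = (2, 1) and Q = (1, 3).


P != Q, so use the chord formula.
s = (y2 - y1) / (x2 - x1) = (2) / (4) mod 5 = 3
x3 = s^2 - x1 - x2 mod 5 = 3^2 - 2 - 1 = 1
y3 = s (x1 - x3) - y1 mod 5 = 3 * (2 - 1) - 1 = 2

P + Q = (1, 2)


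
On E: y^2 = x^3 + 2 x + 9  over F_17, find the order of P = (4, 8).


Compute successive multiples of P until we hit O:
  1P = (4, 8)
  2P = (10, 3)
  3P = (7, 3)
  4P = (5, 5)
  5P = (0, 14)
  6P = (11, 11)
  7P = (6, 13)
  8P = (9, 5)
  ... (continuing to 21P)
  21P = O

ord(P) = 21


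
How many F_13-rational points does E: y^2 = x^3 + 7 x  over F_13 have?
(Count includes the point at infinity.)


For each x in F_13, count y with y^2 = x^3 + 7 x + 0 mod 13:
  x = 0: RHS = 0, y in [0]  -> 1 point(s)
  x = 2: RHS = 9, y in [3, 10]  -> 2 point(s)
  x = 3: RHS = 9, y in [3, 10]  -> 2 point(s)
  x = 4: RHS = 1, y in [1, 12]  -> 2 point(s)
  x = 5: RHS = 4, y in [2, 11]  -> 2 point(s)
  x = 8: RHS = 9, y in [3, 10]  -> 2 point(s)
  x = 9: RHS = 12, y in [5, 8]  -> 2 point(s)
  x = 10: RHS = 4, y in [2, 11]  -> 2 point(s)
  x = 11: RHS = 4, y in [2, 11]  -> 2 point(s)
Affine points: 17. Add the point at infinity: total = 18.

#E(F_13) = 18


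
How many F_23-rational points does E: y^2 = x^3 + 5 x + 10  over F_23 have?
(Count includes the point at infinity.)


For each x in F_23, count y with y^2 = x^3 + 5 x + 10 mod 23:
  x = 1: RHS = 16, y in [4, 19]  -> 2 point(s)
  x = 3: RHS = 6, y in [11, 12]  -> 2 point(s)
  x = 4: RHS = 2, y in [5, 18]  -> 2 point(s)
  x = 6: RHS = 3, y in [7, 16]  -> 2 point(s)
  x = 9: RHS = 2, y in [5, 18]  -> 2 point(s)
  x = 10: RHS = 2, y in [5, 18]  -> 2 point(s)
  x = 11: RHS = 16, y in [4, 19]  -> 2 point(s)
  x = 12: RHS = 4, y in [2, 21]  -> 2 point(s)
  x = 13: RHS = 18, y in [8, 15]  -> 2 point(s)
  x = 14: RHS = 18, y in [8, 15]  -> 2 point(s)
  x = 16: RHS = 0, y in [0]  -> 1 point(s)
  x = 19: RHS = 18, y in [8, 15]  -> 2 point(s)
  x = 22: RHS = 4, y in [2, 21]  -> 2 point(s)
Affine points: 25. Add the point at infinity: total = 26.

#E(F_23) = 26


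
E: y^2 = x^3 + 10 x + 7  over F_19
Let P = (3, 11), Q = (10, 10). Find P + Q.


P != Q, so use the chord formula.
s = (y2 - y1) / (x2 - x1) = (18) / (7) mod 19 = 8
x3 = s^2 - x1 - x2 mod 19 = 8^2 - 3 - 10 = 13
y3 = s (x1 - x3) - y1 mod 19 = 8 * (3 - 13) - 11 = 4

P + Q = (13, 4)


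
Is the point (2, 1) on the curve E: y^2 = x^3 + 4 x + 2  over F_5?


Check whether y^2 = x^3 + 4 x + 2 (mod 5) for (x, y) = (2, 1).
LHS: y^2 = 1^2 mod 5 = 1
RHS: x^3 + 4 x + 2 = 2^3 + 4*2 + 2 mod 5 = 3
LHS != RHS

No, not on the curve


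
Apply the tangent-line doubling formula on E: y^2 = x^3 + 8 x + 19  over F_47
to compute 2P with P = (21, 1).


Doubling: s = (3 x1^2 + a) / (2 y1)
s = (3*21^2 + 8) / (2*1) mod 47 = 31
x3 = s^2 - 2 x1 mod 47 = 31^2 - 2*21 = 26
y3 = s (x1 - x3) - y1 mod 47 = 31 * (21 - 26) - 1 = 32

2P = (26, 32)


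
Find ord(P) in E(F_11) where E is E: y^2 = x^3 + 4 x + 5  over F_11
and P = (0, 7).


Compute successive multiples of P until we hit O:
  1P = (0, 7)
  2P = (3, 0)
  3P = (0, 4)
  4P = O

ord(P) = 4


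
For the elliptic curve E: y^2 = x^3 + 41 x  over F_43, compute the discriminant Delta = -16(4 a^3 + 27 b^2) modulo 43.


4 a^3 + 27 b^2 = 4*41^3 + 27*0^2 = 275684 + 0 = 275684
Delta = -16 * (275684) = -4410944
Delta mod 43 = 39

Delta = 39 (mod 43)


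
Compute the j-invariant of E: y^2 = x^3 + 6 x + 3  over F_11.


Delta = -16(4 a^3 + 27 b^2) mod 11 = 9
-1728 * (4 a)^3 = -1728 * (4*6)^3 mod 11 = 3
j = 3 * 9^(-1) mod 11 = 4

j = 4 (mod 11)


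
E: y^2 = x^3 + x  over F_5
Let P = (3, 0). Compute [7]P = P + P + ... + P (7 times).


k = 7 = 111_2 (binary, LSB first: 111)
Double-and-add from P = (3, 0):
  bit 0 = 1: acc = O + (3, 0) = (3, 0)
  bit 1 = 1: acc = (3, 0) + O = (3, 0)
  bit 2 = 1: acc = (3, 0) + O = (3, 0)

7P = (3, 0)


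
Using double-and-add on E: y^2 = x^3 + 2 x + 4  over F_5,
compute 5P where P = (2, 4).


k = 5 = 101_2 (binary, LSB first: 101)
Double-and-add from P = (2, 4):
  bit 0 = 1: acc = O + (2, 4) = (2, 4)
  bit 1 = 0: acc unchanged = (2, 4)
  bit 2 = 1: acc = (2, 4) + (4, 1) = (0, 3)

5P = (0, 3)


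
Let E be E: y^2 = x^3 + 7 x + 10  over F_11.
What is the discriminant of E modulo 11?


4 a^3 + 27 b^2 = 4*7^3 + 27*10^2 = 1372 + 2700 = 4072
Delta = -16 * (4072) = -65152
Delta mod 11 = 1

Delta = 1 (mod 11)


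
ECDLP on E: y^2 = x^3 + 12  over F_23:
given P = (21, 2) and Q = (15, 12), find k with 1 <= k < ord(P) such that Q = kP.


Enumerate multiples of P until we hit Q = (15, 12):
  1P = (21, 2)
  2P = (13, 22)
  3P = (1, 17)
  4P = (3, 19)
  5P = (17, 7)
  6P = (11, 20)
  7P = (20, 10)
  8P = (0, 14)
  9P = (15, 11)
  10P = (18, 5)
  11P = (8, 8)
  12P = (10, 0)
  13P = (8, 15)
  14P = (18, 18)
  15P = (15, 12)
Match found at i = 15.

k = 15


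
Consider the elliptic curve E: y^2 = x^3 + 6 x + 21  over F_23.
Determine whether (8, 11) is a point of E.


Check whether y^2 = x^3 + 6 x + 21 (mod 23) for (x, y) = (8, 11).
LHS: y^2 = 11^2 mod 23 = 6
RHS: x^3 + 6 x + 21 = 8^3 + 6*8 + 21 mod 23 = 6
LHS = RHS

Yes, on the curve


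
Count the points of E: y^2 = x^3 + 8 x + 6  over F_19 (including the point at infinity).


For each x in F_19, count y with y^2 = x^3 + 8 x + 6 mod 19:
  x = 0: RHS = 6, y in [5, 14]  -> 2 point(s)
  x = 2: RHS = 11, y in [7, 12]  -> 2 point(s)
  x = 3: RHS = 0, y in [0]  -> 1 point(s)
  x = 4: RHS = 7, y in [8, 11]  -> 2 point(s)
  x = 5: RHS = 0, y in [0]  -> 1 point(s)
  x = 6: RHS = 4, y in [2, 17]  -> 2 point(s)
  x = 7: RHS = 6, y in [5, 14]  -> 2 point(s)
  x = 9: RHS = 9, y in [3, 16]  -> 2 point(s)
  x = 11: RHS = 0, y in [0]  -> 1 point(s)
  x = 12: RHS = 6, y in [5, 14]  -> 2 point(s)
  x = 15: RHS = 5, y in [9, 10]  -> 2 point(s)
  x = 17: RHS = 1, y in [1, 18]  -> 2 point(s)
  x = 18: RHS = 16, y in [4, 15]  -> 2 point(s)
Affine points: 23. Add the point at infinity: total = 24.

#E(F_19) = 24


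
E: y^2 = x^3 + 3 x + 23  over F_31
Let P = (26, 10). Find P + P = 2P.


Doubling: s = (3 x1^2 + a) / (2 y1)
s = (3*26^2 + 3) / (2*10) mod 31 = 7
x3 = s^2 - 2 x1 mod 31 = 7^2 - 2*26 = 28
y3 = s (x1 - x3) - y1 mod 31 = 7 * (26 - 28) - 10 = 7

2P = (28, 7)


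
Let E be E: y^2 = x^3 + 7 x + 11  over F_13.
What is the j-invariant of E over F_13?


Delta = -16(4 a^3 + 27 b^2) mod 13 = 6
-1728 * (4 a)^3 = -1728 * (4*7)^3 mod 13 = 8
j = 8 * 6^(-1) mod 13 = 10

j = 10 (mod 13)


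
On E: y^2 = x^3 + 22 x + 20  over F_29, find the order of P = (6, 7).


Compute successive multiples of P until we hit O:
  1P = (6, 7)
  2P = (18, 10)
  3P = (25, 10)
  4P = (21, 12)
  5P = (15, 19)
  6P = (13, 3)
  7P = (5, 9)
  8P = (22, 25)
  ... (continuing to 26P)
  26P = O

ord(P) = 26


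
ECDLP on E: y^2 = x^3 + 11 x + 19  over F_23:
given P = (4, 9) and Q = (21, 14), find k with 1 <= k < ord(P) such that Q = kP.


Enumerate multiples of P until we hit Q = (21, 14):
  1P = (4, 9)
  2P = (19, 7)
  3P = (13, 6)
  4P = (1, 13)
  5P = (7, 18)
  6P = (21, 9)
  7P = (21, 14)
Match found at i = 7.

k = 7


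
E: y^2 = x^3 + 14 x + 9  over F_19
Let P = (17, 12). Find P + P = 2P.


Doubling: s = (3 x1^2 + a) / (2 y1)
s = (3*17^2 + 14) / (2*12) mod 19 = 9
x3 = s^2 - 2 x1 mod 19 = 9^2 - 2*17 = 9
y3 = s (x1 - x3) - y1 mod 19 = 9 * (17 - 9) - 12 = 3

2P = (9, 3)


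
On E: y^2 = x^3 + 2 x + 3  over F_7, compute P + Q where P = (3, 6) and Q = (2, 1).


P != Q, so use the chord formula.
s = (y2 - y1) / (x2 - x1) = (2) / (6) mod 7 = 5
x3 = s^2 - x1 - x2 mod 7 = 5^2 - 3 - 2 = 6
y3 = s (x1 - x3) - y1 mod 7 = 5 * (3 - 6) - 6 = 0

P + Q = (6, 0)


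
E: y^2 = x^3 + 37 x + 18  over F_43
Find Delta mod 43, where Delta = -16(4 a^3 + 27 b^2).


4 a^3 + 27 b^2 = 4*37^3 + 27*18^2 = 202612 + 8748 = 211360
Delta = -16 * (211360) = -3381760
Delta mod 43 = 18

Delta = 18 (mod 43)


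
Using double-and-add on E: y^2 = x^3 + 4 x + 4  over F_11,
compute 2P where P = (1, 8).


k = 2 = 10_2 (binary, LSB first: 01)
Double-and-add from P = (1, 8):
  bit 0 = 0: acc unchanged = O
  bit 1 = 1: acc = O + (7, 10) = (7, 10)

2P = (7, 10)


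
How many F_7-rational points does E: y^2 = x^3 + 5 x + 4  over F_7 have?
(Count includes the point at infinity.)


For each x in F_7, count y with y^2 = x^3 + 5 x + 4 mod 7:
  x = 0: RHS = 4, y in [2, 5]  -> 2 point(s)
  x = 2: RHS = 1, y in [1, 6]  -> 2 point(s)
  x = 3: RHS = 4, y in [2, 5]  -> 2 point(s)
  x = 4: RHS = 4, y in [2, 5]  -> 2 point(s)
  x = 5: RHS = 0, y in [0]  -> 1 point(s)
Affine points: 9. Add the point at infinity: total = 10.

#E(F_7) = 10


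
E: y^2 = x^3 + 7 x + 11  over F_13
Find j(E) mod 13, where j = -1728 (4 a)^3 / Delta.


Delta = -16(4 a^3 + 27 b^2) mod 13 = 6
-1728 * (4 a)^3 = -1728 * (4*7)^3 mod 13 = 8
j = 8 * 6^(-1) mod 13 = 10

j = 10 (mod 13)


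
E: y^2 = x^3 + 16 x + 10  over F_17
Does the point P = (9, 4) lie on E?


Check whether y^2 = x^3 + 16 x + 10 (mod 17) for (x, y) = (9, 4).
LHS: y^2 = 4^2 mod 17 = 16
RHS: x^3 + 16 x + 10 = 9^3 + 16*9 + 10 mod 17 = 16
LHS = RHS

Yes, on the curve


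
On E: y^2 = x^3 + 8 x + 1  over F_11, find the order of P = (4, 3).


Compute successive multiples of P until we hit O:
  1P = (4, 3)
  2P = (7, 2)
  3P = (5, 1)
  4P = (6, 1)
  5P = (2, 6)
  6P = (10, 6)
  7P = (0, 10)
  8P = (8, 4)
  ... (continuing to 17P)
  17P = O

ord(P) = 17


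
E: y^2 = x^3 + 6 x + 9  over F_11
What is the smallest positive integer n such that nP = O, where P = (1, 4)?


Compute successive multiples of P until we hit O:
  1P = (1, 4)
  2P = (7, 3)
  3P = (7, 8)
  4P = (1, 7)
  5P = O

ord(P) = 5


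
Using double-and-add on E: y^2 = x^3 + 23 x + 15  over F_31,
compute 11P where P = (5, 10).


k = 11 = 1011_2 (binary, LSB first: 1101)
Double-and-add from P = (5, 10):
  bit 0 = 1: acc = O + (5, 10) = (5, 10)
  bit 1 = 1: acc = (5, 10) + (23, 1) = (11, 24)
  bit 2 = 0: acc unchanged = (11, 24)
  bit 3 = 1: acc = (11, 24) + (2, 10) = (12, 2)

11P = (12, 2)


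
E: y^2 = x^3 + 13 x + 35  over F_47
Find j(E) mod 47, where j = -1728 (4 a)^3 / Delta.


Delta = -16(4 a^3 + 27 b^2) mod 47 = 36
-1728 * (4 a)^3 = -1728 * (4*13)^3 mod 47 = 12
j = 12 * 36^(-1) mod 47 = 16

j = 16 (mod 47)


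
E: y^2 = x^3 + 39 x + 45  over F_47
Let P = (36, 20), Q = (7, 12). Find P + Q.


P != Q, so use the chord formula.
s = (y2 - y1) / (x2 - x1) = (39) / (18) mod 47 = 10
x3 = s^2 - x1 - x2 mod 47 = 10^2 - 36 - 7 = 10
y3 = s (x1 - x3) - y1 mod 47 = 10 * (36 - 10) - 20 = 5

P + Q = (10, 5)


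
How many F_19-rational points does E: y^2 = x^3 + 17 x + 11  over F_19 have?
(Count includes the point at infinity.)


For each x in F_19, count y with y^2 = x^3 + 17 x + 11 mod 19:
  x = 0: RHS = 11, y in [7, 12]  -> 2 point(s)
  x = 6: RHS = 6, y in [5, 14]  -> 2 point(s)
  x = 7: RHS = 17, y in [6, 13]  -> 2 point(s)
  x = 9: RHS = 0, y in [0]  -> 1 point(s)
  x = 11: RHS = 9, y in [3, 16]  -> 2 point(s)
  x = 12: RHS = 5, y in [9, 10]  -> 2 point(s)
  x = 13: RHS = 16, y in [4, 15]  -> 2 point(s)
  x = 16: RHS = 9, y in [3, 16]  -> 2 point(s)
  x = 17: RHS = 7, y in [8, 11]  -> 2 point(s)
Affine points: 17. Add the point at infinity: total = 18.

#E(F_19) = 18


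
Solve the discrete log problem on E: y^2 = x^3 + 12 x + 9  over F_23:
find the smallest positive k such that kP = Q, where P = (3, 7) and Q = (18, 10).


Enumerate multiples of P until we hit Q = (18, 10):
  1P = (3, 7)
  2P = (0, 3)
  3P = (9, 8)
  4P = (4, 12)
  5P = (18, 10)
Match found at i = 5.

k = 5


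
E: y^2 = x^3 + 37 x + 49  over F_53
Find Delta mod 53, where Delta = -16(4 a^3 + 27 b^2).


4 a^3 + 27 b^2 = 4*37^3 + 27*49^2 = 202612 + 64827 = 267439
Delta = -16 * (267439) = -4279024
Delta mod 53 = 37

Delta = 37 (mod 53)


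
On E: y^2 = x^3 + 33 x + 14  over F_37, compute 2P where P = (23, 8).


Doubling: s = (3 x1^2 + a) / (2 y1)
s = (3*23^2 + 33) / (2*8) mod 37 = 18
x3 = s^2 - 2 x1 mod 37 = 18^2 - 2*23 = 19
y3 = s (x1 - x3) - y1 mod 37 = 18 * (23 - 19) - 8 = 27

2P = (19, 27)


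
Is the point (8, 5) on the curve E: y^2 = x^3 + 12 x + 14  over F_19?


Check whether y^2 = x^3 + 12 x + 14 (mod 19) for (x, y) = (8, 5).
LHS: y^2 = 5^2 mod 19 = 6
RHS: x^3 + 12 x + 14 = 8^3 + 12*8 + 14 mod 19 = 14
LHS != RHS

No, not on the curve


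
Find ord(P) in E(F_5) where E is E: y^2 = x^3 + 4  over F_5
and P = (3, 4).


Compute successive multiples of P until we hit O:
  1P = (3, 4)
  2P = (0, 3)
  3P = (1, 0)
  4P = (0, 2)
  5P = (3, 1)
  6P = O

ord(P) = 6


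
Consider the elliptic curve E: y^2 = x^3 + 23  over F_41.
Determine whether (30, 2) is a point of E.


Check whether y^2 = x^3 + 0 x + 23 (mod 41) for (x, y) = (30, 2).
LHS: y^2 = 2^2 mod 41 = 4
RHS: x^3 + 0 x + 23 = 30^3 + 0*30 + 23 mod 41 = 4
LHS = RHS

Yes, on the curve


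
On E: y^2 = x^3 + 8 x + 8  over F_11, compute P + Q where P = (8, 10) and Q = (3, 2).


P != Q, so use the chord formula.
s = (y2 - y1) / (x2 - x1) = (3) / (6) mod 11 = 6
x3 = s^2 - x1 - x2 mod 11 = 6^2 - 8 - 3 = 3
y3 = s (x1 - x3) - y1 mod 11 = 6 * (8 - 3) - 10 = 9

P + Q = (3, 9)


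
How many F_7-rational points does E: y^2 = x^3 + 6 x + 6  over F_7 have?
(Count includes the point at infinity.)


For each x in F_7, count y with y^2 = x^3 + 6 x + 6 mod 7:
  x = 3: RHS = 2, y in [3, 4]  -> 2 point(s)
  x = 5: RHS = 0, y in [0]  -> 1 point(s)
Affine points: 3. Add the point at infinity: total = 4.

#E(F_7) = 4


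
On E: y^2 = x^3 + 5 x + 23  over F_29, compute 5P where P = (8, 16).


k = 5 = 101_2 (binary, LSB first: 101)
Double-and-add from P = (8, 16):
  bit 0 = 1: acc = O + (8, 16) = (8, 16)
  bit 1 = 0: acc unchanged = (8, 16)
  bit 2 = 1: acc = (8, 16) + (17, 27) = (8, 13)

5P = (8, 13)


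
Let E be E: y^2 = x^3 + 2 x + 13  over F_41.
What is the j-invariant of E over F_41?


Delta = -16(4 a^3 + 27 b^2) mod 41 = 34
-1728 * (4 a)^3 = -1728 * (4*2)^3 mod 41 = 3
j = 3 * 34^(-1) mod 41 = 23

j = 23 (mod 41)


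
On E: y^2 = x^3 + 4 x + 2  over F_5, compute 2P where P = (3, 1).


Doubling: s = (3 x1^2 + a) / (2 y1)
s = (3*3^2 + 4) / (2*1) mod 5 = 3
x3 = s^2 - 2 x1 mod 5 = 3^2 - 2*3 = 3
y3 = s (x1 - x3) - y1 mod 5 = 3 * (3 - 3) - 1 = 4

2P = (3, 4)


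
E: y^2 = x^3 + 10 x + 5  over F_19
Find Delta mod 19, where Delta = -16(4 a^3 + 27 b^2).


4 a^3 + 27 b^2 = 4*10^3 + 27*5^2 = 4000 + 675 = 4675
Delta = -16 * (4675) = -74800
Delta mod 19 = 3

Delta = 3 (mod 19)


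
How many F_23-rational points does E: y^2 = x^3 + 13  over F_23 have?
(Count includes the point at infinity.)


For each x in F_23, count y with y^2 = x^3 + 0 x + 13 mod 23:
  x = 0: RHS = 13, y in [6, 17]  -> 2 point(s)
  x = 4: RHS = 8, y in [10, 13]  -> 2 point(s)
  x = 5: RHS = 0, y in [0]  -> 1 point(s)
  x = 9: RHS = 6, y in [11, 12]  -> 2 point(s)
  x = 10: RHS = 1, y in [1, 22]  -> 2 point(s)
  x = 12: RHS = 16, y in [4, 19]  -> 2 point(s)
  x = 13: RHS = 2, y in [5, 18]  -> 2 point(s)
  x = 17: RHS = 4, y in [2, 21]  -> 2 point(s)
  x = 18: RHS = 3, y in [7, 16]  -> 2 point(s)
  x = 19: RHS = 18, y in [8, 15]  -> 2 point(s)
  x = 20: RHS = 9, y in [3, 20]  -> 2 point(s)
  x = 22: RHS = 12, y in [9, 14]  -> 2 point(s)
Affine points: 23. Add the point at infinity: total = 24.

#E(F_23) = 24


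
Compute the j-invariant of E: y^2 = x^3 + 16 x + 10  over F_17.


Delta = -16(4 a^3 + 27 b^2) mod 17 = 10
-1728 * (4 a)^3 = -1728 * (4*16)^3 mod 17 = 7
j = 7 * 10^(-1) mod 17 = 16

j = 16 (mod 17)


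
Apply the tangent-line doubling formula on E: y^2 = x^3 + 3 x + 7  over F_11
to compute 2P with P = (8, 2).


Doubling: s = (3 x1^2 + a) / (2 y1)
s = (3*8^2 + 3) / (2*2) mod 11 = 2
x3 = s^2 - 2 x1 mod 11 = 2^2 - 2*8 = 10
y3 = s (x1 - x3) - y1 mod 11 = 2 * (8 - 10) - 2 = 5

2P = (10, 5)


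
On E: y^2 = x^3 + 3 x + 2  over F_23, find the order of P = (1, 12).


Compute successive multiples of P until we hit O:
  1P = (1, 12)
  2P = (11, 20)
  3P = (19, 15)
  4P = (19, 8)
  5P = (11, 3)
  6P = (1, 11)
  7P = O

ord(P) = 7


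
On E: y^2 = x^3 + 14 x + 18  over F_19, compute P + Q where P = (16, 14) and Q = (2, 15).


P != Q, so use the chord formula.
s = (y2 - y1) / (x2 - x1) = (1) / (5) mod 19 = 4
x3 = s^2 - x1 - x2 mod 19 = 4^2 - 16 - 2 = 17
y3 = s (x1 - x3) - y1 mod 19 = 4 * (16 - 17) - 14 = 1

P + Q = (17, 1)


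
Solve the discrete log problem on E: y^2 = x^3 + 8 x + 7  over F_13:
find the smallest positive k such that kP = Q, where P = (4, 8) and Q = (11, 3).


Enumerate multiples of P until we hit Q = (11, 3):
  1P = (4, 8)
  2P = (1, 9)
  3P = (11, 3)
Match found at i = 3.

k = 3
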